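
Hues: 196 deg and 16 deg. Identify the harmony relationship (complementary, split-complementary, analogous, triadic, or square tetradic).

complementary

Sort the hues: 16°, 196°.
Successive gaps around the wheel: 180°, 180°.
Two hues 180° apart are complementary.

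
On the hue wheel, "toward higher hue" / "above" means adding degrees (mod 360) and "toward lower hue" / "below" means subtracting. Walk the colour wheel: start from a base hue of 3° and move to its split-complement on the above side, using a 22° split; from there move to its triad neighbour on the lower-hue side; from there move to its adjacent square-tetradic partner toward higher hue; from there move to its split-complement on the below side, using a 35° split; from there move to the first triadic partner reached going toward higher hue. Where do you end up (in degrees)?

80°

split-comp 22° ↑ +202°: 3 + 202 = 205°
triadic ↓ −120°: 205 − 120 = 85°
square ↑ +90°: 85 + 90 = 175°
split-comp 35° ↓ +145°: 175 + 145 = 320°
triadic ↑ +120°: 320 + 120 = 440 → 440 − 360 = 80°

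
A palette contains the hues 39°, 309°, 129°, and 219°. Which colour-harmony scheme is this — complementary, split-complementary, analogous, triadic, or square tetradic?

square tetradic

Sort the hues: 39°, 129°, 219°, 309°.
Successive gaps around the wheel: 90°, 90°, 90°, 90°.
Four hues every 90° form a square tetradic scheme.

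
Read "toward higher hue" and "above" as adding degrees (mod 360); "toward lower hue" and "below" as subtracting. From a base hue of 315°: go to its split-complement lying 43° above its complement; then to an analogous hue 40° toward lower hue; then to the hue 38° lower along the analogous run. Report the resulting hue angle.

100°

split-comp 43° ↑ +223°: 315 + 223 = 538 → 538 − 360 = 178°
analog 40° ↓ −40°: 178 − 40 = 138°
analog 38° ↓ −38°: 138 − 38 = 100°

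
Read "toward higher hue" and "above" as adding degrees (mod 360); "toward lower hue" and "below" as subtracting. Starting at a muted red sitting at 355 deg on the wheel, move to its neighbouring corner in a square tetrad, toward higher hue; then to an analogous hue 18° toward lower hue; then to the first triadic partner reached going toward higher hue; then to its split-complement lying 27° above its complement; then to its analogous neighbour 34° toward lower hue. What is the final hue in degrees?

square ↑ +90°: 355 + 90 = 445 → 445 − 360 = 85°
analog 18° ↓ −18°: 85 − 18 = 67°
triadic ↑ +120°: 67 + 120 = 187°
split-comp 27° ↑ +207°: 187 + 207 = 394 → 394 − 360 = 34°
analog 34° ↓ −34°: 34 − 34 = 0°

0°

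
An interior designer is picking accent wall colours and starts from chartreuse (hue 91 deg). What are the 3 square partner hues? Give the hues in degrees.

A square tetradic scheme places four hues every 90°.
91 + 90 = 181°
91 + 180 = 271°
91 + 270 = 361 → 361 − 360 = 1°

181°, 271° and 1°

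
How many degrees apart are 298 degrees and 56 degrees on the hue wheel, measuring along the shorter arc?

|298 − 56| = 242.
The shorter arc is 360 − 242 = 118°.

118°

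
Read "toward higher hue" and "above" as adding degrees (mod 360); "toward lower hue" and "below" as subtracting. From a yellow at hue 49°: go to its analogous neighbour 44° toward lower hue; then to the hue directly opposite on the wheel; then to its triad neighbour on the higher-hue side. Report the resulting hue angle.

305°

−44° (analog 44° ↓): 49 − 44 = 5°
+180° (complement): 5 + 180 = 185°
+120° (triadic ↑): 185 + 120 = 305°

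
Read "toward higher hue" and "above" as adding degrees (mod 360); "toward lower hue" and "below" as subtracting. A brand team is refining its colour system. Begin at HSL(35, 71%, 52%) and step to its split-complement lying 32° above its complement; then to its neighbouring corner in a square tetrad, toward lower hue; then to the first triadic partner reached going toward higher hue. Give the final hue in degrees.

+212° (split-comp 32° ↑): 35 + 212 = 247°
−90° (square ↓): 247 − 90 = 157°
+120° (triadic ↑): 157 + 120 = 277°

277°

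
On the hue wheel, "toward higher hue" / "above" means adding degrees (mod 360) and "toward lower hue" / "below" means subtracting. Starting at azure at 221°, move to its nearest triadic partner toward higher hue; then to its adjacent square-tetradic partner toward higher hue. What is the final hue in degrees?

71°

triadic ↑ +120°: 221 + 120 = 341°
square ↑ +90°: 341 + 90 = 431 → 431 − 360 = 71°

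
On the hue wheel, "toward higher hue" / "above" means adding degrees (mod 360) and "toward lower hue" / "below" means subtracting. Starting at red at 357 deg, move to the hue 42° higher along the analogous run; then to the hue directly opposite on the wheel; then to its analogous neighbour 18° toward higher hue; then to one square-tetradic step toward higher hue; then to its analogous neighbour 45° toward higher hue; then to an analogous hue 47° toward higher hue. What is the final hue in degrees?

+42° (analog 42° ↑): 357 + 42 = 399 → 399 − 360 = 39°
+180° (complement): 39 + 180 = 219°
+18° (analog 18° ↑): 219 + 18 = 237°
+90° (square ↑): 237 + 90 = 327°
+45° (analog 45° ↑): 327 + 45 = 372 → 372 − 360 = 12°
+47° (analog 47° ↑): 12 + 47 = 59°

59°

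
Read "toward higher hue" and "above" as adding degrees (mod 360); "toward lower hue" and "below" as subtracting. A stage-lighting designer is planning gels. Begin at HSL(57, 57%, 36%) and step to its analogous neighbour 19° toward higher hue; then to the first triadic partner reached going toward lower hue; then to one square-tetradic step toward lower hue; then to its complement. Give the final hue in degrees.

46°

+19° (analog 19° ↑): 57 + 19 = 76°
−120° (triadic ↓): 76 − 120 = -44 → -44 + 360 = 316°
−90° (square ↓): 316 − 90 = 226°
+180° (complement): 226 + 180 = 406 → 406 − 360 = 46°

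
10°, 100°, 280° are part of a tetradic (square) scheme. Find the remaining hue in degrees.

A square tetradic scheme places four hues every 90°.
The full set through 10° is {10°, 100°, 190°, 280°}.
Given {10°, 100°, 280°}, the missing hue is 190°.

190°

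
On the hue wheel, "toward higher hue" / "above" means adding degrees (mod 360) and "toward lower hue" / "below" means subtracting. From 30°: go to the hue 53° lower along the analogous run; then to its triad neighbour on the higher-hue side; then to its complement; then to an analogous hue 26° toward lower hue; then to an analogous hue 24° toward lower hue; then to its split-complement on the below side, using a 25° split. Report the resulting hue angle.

22°

−53° (analog 53° ↓): 30 − 53 = -23 → -23 + 360 = 337°
+120° (triadic ↑): 337 + 120 = 457 → 457 − 360 = 97°
+180° (complement): 97 + 180 = 277°
−26° (analog 26° ↓): 277 − 26 = 251°
−24° (analog 24° ↓): 251 − 24 = 227°
+155° (split-comp 25° ↓): 227 + 155 = 382 → 382 − 360 = 22°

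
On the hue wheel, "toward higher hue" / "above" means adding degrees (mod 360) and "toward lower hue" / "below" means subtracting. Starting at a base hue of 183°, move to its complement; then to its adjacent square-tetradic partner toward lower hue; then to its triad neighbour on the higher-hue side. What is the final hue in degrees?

complement +180°: 183 + 180 = 363 → 363 − 360 = 3°
square ↓ −90°: 3 − 90 = -87 → -87 + 360 = 273°
triadic ↑ +120°: 273 + 120 = 393 → 393 − 360 = 33°

33°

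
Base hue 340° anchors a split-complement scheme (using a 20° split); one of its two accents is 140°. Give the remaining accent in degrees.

Split-complementary hues sit 20° either side of the complement.
Complement of the base 340°: 340 + 180 = 520 → 520 − 360 = 160°
The given accent 140° is 20° one side of 160°; the other accent sits 20° the other side: 160 + 20 = 180°

180°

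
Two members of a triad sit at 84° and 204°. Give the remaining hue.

A triad spaces three hues 120° apart.
The full set is {84°, 204°, 324°}.

324°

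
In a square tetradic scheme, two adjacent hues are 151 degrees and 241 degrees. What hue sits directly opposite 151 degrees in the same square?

A square tetradic scheme places four hues 90° apart; opposite corners are 180° apart.
151 + 180 = 331°

331°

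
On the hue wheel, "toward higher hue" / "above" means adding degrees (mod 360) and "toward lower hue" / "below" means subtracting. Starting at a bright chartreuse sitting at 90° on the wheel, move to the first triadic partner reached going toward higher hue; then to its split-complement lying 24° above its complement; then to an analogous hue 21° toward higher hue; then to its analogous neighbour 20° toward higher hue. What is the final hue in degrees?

95°

+120° (triadic ↑): 90 + 120 = 210°
+204° (split-comp 24° ↑): 210 + 204 = 414 → 414 − 360 = 54°
+21° (analog 21° ↑): 54 + 21 = 75°
+20° (analog 20° ↑): 75 + 20 = 95°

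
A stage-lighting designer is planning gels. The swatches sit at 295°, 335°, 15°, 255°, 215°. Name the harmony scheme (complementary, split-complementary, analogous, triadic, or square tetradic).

analogous

Sort the hues: 15°, 215°, 255°, 295°, 335°.
Successive gaps around the wheel: 200°, 40°, 40°, 40°, 40°.
A run of hues at equal small steps (40°) with one large closing gap is an analogous group.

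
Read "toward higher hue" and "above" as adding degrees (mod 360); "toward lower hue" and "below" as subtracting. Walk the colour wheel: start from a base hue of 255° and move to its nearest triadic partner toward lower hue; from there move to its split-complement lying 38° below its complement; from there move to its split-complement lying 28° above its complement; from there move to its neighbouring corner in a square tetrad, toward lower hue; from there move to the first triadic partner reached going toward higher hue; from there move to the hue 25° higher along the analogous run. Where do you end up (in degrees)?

180°

−120° (triadic ↓): 255 − 120 = 135°
+142° (split-comp 38° ↓): 135 + 142 = 277°
+208° (split-comp 28° ↑): 277 + 208 = 485 → 485 − 360 = 125°
−90° (square ↓): 125 − 90 = 35°
+120° (triadic ↑): 35 + 120 = 155°
+25° (analog 25° ↑): 155 + 25 = 180°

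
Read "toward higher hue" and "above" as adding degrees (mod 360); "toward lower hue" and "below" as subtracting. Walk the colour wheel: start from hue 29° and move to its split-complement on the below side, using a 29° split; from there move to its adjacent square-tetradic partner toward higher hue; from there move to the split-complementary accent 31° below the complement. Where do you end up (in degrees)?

59°

29 + 151 = 180°   (split-comp 29° ↓)
180 + 90 = 270°   (square ↑)
270 + 149 = 419 → 419 − 360 = 59°   (split-comp 31° ↓)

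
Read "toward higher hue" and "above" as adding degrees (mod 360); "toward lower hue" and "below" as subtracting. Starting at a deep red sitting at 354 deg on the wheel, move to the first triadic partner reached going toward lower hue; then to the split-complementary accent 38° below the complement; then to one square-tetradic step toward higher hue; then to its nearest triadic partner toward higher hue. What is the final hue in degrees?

triadic ↓ −120°: 354 − 120 = 234°
split-comp 38° ↓ +142°: 234 + 142 = 376 → 376 − 360 = 16°
square ↑ +90°: 16 + 90 = 106°
triadic ↑ +120°: 106 + 120 = 226°

226°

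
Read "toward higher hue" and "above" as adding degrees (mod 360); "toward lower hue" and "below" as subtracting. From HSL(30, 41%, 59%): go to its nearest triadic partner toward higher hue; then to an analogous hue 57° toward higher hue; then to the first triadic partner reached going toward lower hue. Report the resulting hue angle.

30 + 120 = 150°   (triadic ↑)
150 + 57 = 207°   (analog 57° ↑)
207 − 120 = 87°   (triadic ↓)

87°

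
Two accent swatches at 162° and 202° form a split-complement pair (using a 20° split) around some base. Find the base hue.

2°

The accents sit 20° either side of the complement, so the complement is their short-arc midpoint on the wheel.
Short-arc midpoint of 162° and 202°: 182°.
Base is 180° from the complement: 182 − 180 = 2°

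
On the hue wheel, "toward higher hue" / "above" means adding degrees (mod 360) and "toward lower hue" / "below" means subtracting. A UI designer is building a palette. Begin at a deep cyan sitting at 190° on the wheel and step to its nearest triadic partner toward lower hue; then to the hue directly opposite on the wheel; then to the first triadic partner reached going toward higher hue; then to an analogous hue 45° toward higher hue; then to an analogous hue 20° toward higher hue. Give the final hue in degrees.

75°

triadic ↓ −120°: 190 − 120 = 70°
complement +180°: 70 + 180 = 250°
triadic ↑ +120°: 250 + 120 = 370 → 370 − 360 = 10°
analog 45° ↑ +45°: 10 + 45 = 55°
analog 20° ↑ +20°: 55 + 20 = 75°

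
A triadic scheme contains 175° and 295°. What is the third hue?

A triad spaces three hues 120° apart.
The full set is {55°, 175°, 295°}.

55°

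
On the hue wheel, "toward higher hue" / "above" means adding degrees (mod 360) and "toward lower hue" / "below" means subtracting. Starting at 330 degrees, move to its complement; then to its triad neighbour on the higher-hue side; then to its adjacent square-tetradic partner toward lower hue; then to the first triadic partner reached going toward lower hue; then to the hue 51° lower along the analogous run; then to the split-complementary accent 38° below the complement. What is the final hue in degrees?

complement +180°: 330 + 180 = 510 → 510 − 360 = 150°
triadic ↑ +120°: 150 + 120 = 270°
square ↓ −90°: 270 − 90 = 180°
triadic ↓ −120°: 180 − 120 = 60°
analog 51° ↓ −51°: 60 − 51 = 9°
split-comp 38° ↓ +142°: 9 + 142 = 151°

151°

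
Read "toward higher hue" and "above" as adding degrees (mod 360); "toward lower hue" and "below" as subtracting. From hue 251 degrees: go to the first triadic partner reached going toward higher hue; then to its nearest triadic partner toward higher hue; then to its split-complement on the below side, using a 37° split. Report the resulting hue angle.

274°

251 + 120 = 371 → 371 − 360 = 11°   (triadic ↑)
11 + 120 = 131°   (triadic ↑)
131 + 143 = 274°   (split-comp 37° ↓)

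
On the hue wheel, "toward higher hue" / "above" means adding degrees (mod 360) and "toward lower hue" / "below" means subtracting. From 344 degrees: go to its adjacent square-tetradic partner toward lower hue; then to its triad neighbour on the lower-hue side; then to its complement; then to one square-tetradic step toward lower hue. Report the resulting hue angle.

square ↓ −90°: 344 − 90 = 254°
triadic ↓ −120°: 254 − 120 = 134°
complement +180°: 134 + 180 = 314°
square ↓ −90°: 314 − 90 = 224°

224°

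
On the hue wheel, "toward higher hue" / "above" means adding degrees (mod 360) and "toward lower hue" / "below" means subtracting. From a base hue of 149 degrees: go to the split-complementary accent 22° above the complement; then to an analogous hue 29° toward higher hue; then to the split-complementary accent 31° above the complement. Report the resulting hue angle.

231°

149 + 202 = 351°   (split-comp 22° ↑)
351 + 29 = 380 → 380 − 360 = 20°   (analog 29° ↑)
20 + 211 = 231°   (split-comp 31° ↑)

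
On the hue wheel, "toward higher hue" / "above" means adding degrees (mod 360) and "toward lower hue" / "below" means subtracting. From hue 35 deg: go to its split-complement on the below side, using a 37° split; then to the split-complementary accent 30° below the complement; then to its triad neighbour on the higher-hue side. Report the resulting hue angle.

35 + 143 = 178°   (split-comp 37° ↓)
178 + 150 = 328°   (split-comp 30° ↓)
328 + 120 = 448 → 448 − 360 = 88°   (triadic ↑)

88°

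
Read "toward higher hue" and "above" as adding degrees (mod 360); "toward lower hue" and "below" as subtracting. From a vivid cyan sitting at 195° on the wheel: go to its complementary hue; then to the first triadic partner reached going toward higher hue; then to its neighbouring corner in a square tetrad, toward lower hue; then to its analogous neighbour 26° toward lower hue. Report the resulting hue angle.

19°

195 + 180 = 375 → 375 − 360 = 15°   (complement)
15 + 120 = 135°   (triadic ↑)
135 − 90 = 45°   (square ↓)
45 − 26 = 19°   (analog 26° ↓)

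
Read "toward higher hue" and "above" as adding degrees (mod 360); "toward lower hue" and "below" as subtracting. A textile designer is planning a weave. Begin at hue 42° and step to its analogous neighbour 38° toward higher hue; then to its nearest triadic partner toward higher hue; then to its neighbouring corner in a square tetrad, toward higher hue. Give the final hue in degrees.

290°

+38° (analog 38° ↑): 42 + 38 = 80°
+120° (triadic ↑): 80 + 120 = 200°
+90° (square ↑): 200 + 90 = 290°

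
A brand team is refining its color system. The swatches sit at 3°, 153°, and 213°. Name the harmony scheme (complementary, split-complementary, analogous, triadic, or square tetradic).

split-complementary

Sort the hues: 3°, 153°, 213°.
Successive gaps around the wheel: 150°, 60°, 150°.
Two 150° gaps and one 60° gap — a base hue opposite a pair of accents 30° either side of its complement — is the split-complementary pattern.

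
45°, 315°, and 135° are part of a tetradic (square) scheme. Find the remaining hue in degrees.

A square tetradic scheme places four hues every 90°.
The full set through 45° is {45°, 135°, 225°, 315°}.
Given {45°, 135°, 315°}, the missing hue is 225°.

225°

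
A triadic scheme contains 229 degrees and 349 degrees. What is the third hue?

109°

A triad spaces three hues 120° apart.
The full set is {109°, 229°, 349°}.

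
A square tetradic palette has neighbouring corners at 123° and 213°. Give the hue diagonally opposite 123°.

A square tetradic scheme places four hues 90° apart; opposite corners are 180° apart.
123 + 180 = 303°

303°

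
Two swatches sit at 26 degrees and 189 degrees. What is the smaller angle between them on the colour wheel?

|26 − 189| = 163.
163 ≤ 180, so the shorter arc is 163°.

163°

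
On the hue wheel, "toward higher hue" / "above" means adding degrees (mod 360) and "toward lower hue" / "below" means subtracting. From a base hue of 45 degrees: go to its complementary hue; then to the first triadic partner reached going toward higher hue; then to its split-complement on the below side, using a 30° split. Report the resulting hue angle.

135°

+180° (complement): 45 + 180 = 225°
+120° (triadic ↑): 225 + 120 = 345°
+150° (split-comp 30° ↓): 345 + 150 = 495 → 495 − 360 = 135°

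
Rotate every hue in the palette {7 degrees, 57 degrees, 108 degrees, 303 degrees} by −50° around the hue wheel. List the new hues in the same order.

317°, 7°, 58°, 253°

7 − 50 = -43 → -43 + 360 = 317°
57 − 50 = 7°
108 − 50 = 58°
303 − 50 = 253°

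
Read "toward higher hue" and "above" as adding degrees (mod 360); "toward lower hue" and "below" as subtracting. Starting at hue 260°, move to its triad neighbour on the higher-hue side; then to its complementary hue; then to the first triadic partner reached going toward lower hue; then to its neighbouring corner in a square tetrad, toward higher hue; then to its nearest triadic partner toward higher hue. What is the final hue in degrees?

+120° (triadic ↑): 260 + 120 = 380 → 380 − 360 = 20°
+180° (complement): 20 + 180 = 200°
−120° (triadic ↓): 200 − 120 = 80°
+90° (square ↑): 80 + 90 = 170°
+120° (triadic ↑): 170 + 120 = 290°

290°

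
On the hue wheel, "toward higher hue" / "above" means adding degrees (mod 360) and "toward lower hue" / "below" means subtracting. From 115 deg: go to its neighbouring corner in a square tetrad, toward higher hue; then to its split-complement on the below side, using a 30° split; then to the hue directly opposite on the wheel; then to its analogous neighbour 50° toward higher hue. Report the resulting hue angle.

square ↑ +90°: 115 + 90 = 205°
split-comp 30° ↓ +150°: 205 + 150 = 355°
complement +180°: 355 + 180 = 535 → 535 − 360 = 175°
analog 50° ↑ +50°: 175 + 50 = 225°

225°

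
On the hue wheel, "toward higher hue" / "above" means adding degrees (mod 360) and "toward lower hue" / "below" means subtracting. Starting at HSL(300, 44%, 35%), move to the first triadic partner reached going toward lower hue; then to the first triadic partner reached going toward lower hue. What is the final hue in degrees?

300 − 120 = 180°   (triadic ↓)
180 − 120 = 60°   (triadic ↓)

60°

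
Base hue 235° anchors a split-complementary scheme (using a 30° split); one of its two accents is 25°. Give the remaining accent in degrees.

85°

Split-complementary hues sit 30° either side of the complement.
Complement of the base 235°: 235 + 180 = 415 → 415 − 360 = 55°
The given accent 25° is 30° one side of 55°; the other accent sits 30° the other side: 55 + 30 = 85°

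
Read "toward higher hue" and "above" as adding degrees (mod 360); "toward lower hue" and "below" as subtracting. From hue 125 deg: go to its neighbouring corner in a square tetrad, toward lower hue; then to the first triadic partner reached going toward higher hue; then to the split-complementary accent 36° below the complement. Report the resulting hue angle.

square ↓ −90°: 125 − 90 = 35°
triadic ↑ +120°: 35 + 120 = 155°
split-comp 36° ↓ +144°: 155 + 144 = 299°

299°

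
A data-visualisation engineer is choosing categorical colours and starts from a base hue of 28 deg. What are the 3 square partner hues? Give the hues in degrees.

118°, 208°, and 298°

A square tetradic scheme places four hues every 90°.
28 + 90 = 118°
28 + 180 = 208°
28 + 270 = 298°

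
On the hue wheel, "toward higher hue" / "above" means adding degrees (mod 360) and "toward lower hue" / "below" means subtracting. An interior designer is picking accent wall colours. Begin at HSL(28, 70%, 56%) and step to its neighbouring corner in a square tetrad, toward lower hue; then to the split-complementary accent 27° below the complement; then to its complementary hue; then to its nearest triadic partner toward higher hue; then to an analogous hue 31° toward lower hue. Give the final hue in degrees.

28 − 90 = -62 → -62 + 360 = 298°   (square ↓)
298 + 153 = 451 → 451 − 360 = 91°   (split-comp 27° ↓)
91 + 180 = 271°   (complement)
271 + 120 = 391 → 391 − 360 = 31°   (triadic ↑)
31 − 31 = 0°   (analog 31° ↓)

0°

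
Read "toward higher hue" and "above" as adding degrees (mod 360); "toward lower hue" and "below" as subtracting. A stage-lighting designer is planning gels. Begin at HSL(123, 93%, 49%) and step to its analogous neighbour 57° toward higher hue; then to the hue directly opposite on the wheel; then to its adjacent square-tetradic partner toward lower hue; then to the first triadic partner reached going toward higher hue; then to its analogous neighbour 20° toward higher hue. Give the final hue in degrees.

+57° (analog 57° ↑): 123 + 57 = 180°
+180° (complement): 180 + 180 = 360 → 360 − 360 = 0°
−90° (square ↓): 0 − 90 = -90 → -90 + 360 = 270°
+120° (triadic ↑): 270 + 120 = 390 → 390 − 360 = 30°
+20° (analog 20° ↑): 30 + 20 = 50°

50°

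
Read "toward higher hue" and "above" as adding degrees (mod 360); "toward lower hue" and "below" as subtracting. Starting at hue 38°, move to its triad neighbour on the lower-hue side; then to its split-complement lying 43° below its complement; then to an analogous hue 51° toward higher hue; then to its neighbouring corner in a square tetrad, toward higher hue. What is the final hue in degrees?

196°

38 − 120 = -82 → -82 + 360 = 278°   (triadic ↓)
278 + 137 = 415 → 415 − 360 = 55°   (split-comp 43° ↓)
55 + 51 = 106°   (analog 51° ↑)
106 + 90 = 196°   (square ↑)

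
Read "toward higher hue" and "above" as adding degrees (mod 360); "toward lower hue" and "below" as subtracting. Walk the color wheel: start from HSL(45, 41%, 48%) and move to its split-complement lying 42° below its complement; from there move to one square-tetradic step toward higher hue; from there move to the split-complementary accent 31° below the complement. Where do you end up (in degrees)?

62°

split-comp 42° ↓ +138°: 45 + 138 = 183°
square ↑ +90°: 183 + 90 = 273°
split-comp 31° ↓ +149°: 273 + 149 = 422 → 422 − 360 = 62°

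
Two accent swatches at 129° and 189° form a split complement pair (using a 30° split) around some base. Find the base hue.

339°

The accents sit 30° either side of the complement, so the complement is their short-arc midpoint on the wheel.
Short-arc midpoint of 129° and 189°: 159°.
Base is 180° from the complement: 159 − 180 = -21 → -21 + 360 = 339°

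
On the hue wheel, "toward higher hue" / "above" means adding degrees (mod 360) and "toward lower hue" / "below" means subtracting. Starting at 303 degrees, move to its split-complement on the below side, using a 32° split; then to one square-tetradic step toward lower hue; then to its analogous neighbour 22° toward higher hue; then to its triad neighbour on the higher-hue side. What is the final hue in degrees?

+148° (split-comp 32° ↓): 303 + 148 = 451 → 451 − 360 = 91°
−90° (square ↓): 91 − 90 = 1°
+22° (analog 22° ↑): 1 + 22 = 23°
+120° (triadic ↑): 23 + 120 = 143°

143°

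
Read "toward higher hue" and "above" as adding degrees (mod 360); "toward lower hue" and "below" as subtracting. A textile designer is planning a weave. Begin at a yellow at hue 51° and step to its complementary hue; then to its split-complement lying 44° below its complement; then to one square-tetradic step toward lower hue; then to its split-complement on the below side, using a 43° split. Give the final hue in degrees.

+180° (complement): 51 + 180 = 231°
+136° (split-comp 44° ↓): 231 + 136 = 367 → 367 − 360 = 7°
−90° (square ↓): 7 − 90 = -83 → -83 + 360 = 277°
+137° (split-comp 43° ↓): 277 + 137 = 414 → 414 − 360 = 54°

54°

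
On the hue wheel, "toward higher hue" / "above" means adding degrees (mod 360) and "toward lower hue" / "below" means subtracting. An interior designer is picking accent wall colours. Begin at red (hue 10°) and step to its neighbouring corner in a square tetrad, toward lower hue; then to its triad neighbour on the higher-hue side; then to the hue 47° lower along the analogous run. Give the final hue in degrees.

353°

10 − 90 = -80 → -80 + 360 = 280°   (square ↓)
280 + 120 = 400 → 400 − 360 = 40°   (triadic ↑)
40 − 47 = -7 → -7 + 360 = 353°   (analog 47° ↓)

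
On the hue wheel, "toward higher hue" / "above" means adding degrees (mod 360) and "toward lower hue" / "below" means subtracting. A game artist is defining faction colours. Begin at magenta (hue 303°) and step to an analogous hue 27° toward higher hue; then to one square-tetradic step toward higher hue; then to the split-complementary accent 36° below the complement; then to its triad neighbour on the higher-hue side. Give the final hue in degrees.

303 + 27 = 330°   (analog 27° ↑)
330 + 90 = 420 → 420 − 360 = 60°   (square ↑)
60 + 144 = 204°   (split-comp 36° ↓)
204 + 120 = 324°   (triadic ↑)

324°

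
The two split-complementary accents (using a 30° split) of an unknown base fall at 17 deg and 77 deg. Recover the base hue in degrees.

The accents sit 30° either side of the complement, so the complement is their short-arc midpoint on the wheel.
Short-arc midpoint of 17° and 77°: 47°.
Base is 180° from the complement: 47 − 180 = -133 → -133 + 360 = 227°

227°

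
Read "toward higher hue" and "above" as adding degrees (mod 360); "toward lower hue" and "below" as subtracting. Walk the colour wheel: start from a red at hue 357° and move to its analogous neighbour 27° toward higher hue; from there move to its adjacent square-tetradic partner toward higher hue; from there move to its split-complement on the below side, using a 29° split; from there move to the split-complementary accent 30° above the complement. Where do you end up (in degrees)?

analog 27° ↑ +27°: 357 + 27 = 384 → 384 − 360 = 24°
square ↑ +90°: 24 + 90 = 114°
split-comp 29° ↓ +151°: 114 + 151 = 265°
split-comp 30° ↑ +210°: 265 + 210 = 475 → 475 − 360 = 115°

115°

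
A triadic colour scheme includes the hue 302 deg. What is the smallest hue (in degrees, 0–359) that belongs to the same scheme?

62°

A triad places three hues 120° apart.
The full set through 302° is {62°, 182°, 302°}.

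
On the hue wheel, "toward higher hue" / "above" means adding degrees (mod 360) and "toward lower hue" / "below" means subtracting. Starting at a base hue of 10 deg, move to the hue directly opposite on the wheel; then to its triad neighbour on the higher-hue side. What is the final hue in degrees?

+180° (complement): 10 + 180 = 190°
+120° (triadic ↑): 190 + 120 = 310°

310°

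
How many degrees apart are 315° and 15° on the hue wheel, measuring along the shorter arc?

60°

|315 − 15| = 300.
The shorter arc is 360 − 300 = 60°.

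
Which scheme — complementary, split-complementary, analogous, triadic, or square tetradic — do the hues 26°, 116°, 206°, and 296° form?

square tetradic

Sort the hues: 26°, 116°, 206°, 296°.
Successive gaps around the wheel: 90°, 90°, 90°, 90°.
Four hues every 90° form a square tetradic scheme.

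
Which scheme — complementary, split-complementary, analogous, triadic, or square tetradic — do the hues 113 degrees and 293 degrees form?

Sort the hues: 113°, 293°.
Successive gaps around the wheel: 180°, 180°.
Two hues 180° apart are complementary.

complementary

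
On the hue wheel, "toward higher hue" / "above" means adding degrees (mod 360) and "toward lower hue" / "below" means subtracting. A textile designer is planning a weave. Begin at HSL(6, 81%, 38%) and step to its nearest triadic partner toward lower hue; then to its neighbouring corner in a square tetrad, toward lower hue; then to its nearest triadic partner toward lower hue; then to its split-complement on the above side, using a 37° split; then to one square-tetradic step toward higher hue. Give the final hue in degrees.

triadic ↓ −120°: 6 − 120 = -114 → -114 + 360 = 246°
square ↓ −90°: 246 − 90 = 156°
triadic ↓ −120°: 156 − 120 = 36°
split-comp 37° ↑ +217°: 36 + 217 = 253°
square ↑ +90°: 253 + 90 = 343°

343°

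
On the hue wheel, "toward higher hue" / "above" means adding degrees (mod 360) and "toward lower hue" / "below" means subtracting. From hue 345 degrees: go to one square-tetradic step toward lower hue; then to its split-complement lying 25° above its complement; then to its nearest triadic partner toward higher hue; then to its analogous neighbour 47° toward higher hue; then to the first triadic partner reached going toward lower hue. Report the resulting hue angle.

345 − 90 = 255°   (square ↓)
255 + 205 = 460 → 460 − 360 = 100°   (split-comp 25° ↑)
100 + 120 = 220°   (triadic ↑)
220 + 47 = 267°   (analog 47° ↑)
267 − 120 = 147°   (triadic ↓)

147°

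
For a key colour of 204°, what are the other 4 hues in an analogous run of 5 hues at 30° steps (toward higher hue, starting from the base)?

Analogous hues sit every 30° along the wheel.
204 + 30 = 234°
204 + 60 = 264°
204 + 90 = 294°
204 + 120 = 324°

234°, 264°, 294° and 324°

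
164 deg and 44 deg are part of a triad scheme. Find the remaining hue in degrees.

A triad places three hues 120° apart.
The full set through 44° is {44°, 164°, 284°}.
Given {44°, 164°}, the missing hue is 284°.

284°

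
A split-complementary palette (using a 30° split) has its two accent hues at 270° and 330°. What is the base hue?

The accents sit 30° either side of the complement, so the complement is their short-arc midpoint on the wheel.
Short-arc midpoint of 270° and 330°: 300°.
Base is 180° from the complement: 300 − 180 = 120°

120°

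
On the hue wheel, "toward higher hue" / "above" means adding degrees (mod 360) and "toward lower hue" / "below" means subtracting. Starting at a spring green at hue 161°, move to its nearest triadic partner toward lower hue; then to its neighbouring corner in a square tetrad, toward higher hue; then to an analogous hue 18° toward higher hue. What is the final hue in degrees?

triadic ↓ −120°: 161 − 120 = 41°
square ↑ +90°: 41 + 90 = 131°
analog 18° ↑ +18°: 131 + 18 = 149°

149°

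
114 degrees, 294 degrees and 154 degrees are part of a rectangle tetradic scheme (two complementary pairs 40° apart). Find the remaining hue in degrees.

334°

A rectangular tetradic uses two complementary pairs 40° apart: offsets 0°, 40°, 180°, 220°.
Among {114°, 154°, 294°}, 114° and 294° are a 180° pair.
The remaining hue 154° needs its own complement: 154 + 180 = 334°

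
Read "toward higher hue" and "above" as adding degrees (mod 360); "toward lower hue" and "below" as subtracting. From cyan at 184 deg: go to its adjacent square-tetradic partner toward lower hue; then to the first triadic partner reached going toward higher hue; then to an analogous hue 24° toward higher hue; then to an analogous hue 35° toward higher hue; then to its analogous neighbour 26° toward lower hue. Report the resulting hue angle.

square ↓ −90°: 184 − 90 = 94°
triadic ↑ +120°: 94 + 120 = 214°
analog 24° ↑ +24°: 214 + 24 = 238°
analog 35° ↑ +35°: 238 + 35 = 273°
analog 26° ↓ −26°: 273 − 26 = 247°

247°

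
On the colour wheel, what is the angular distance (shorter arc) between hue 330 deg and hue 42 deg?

72°

|330 − 42| = 288.
The shorter arc is 360 − 288 = 72°.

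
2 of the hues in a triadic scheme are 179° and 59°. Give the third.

299°

A triad places three hues 120° apart.
The full set through 59° is {59°, 179°, 299°}.
Given {59°, 179°}, the missing hue is 299°.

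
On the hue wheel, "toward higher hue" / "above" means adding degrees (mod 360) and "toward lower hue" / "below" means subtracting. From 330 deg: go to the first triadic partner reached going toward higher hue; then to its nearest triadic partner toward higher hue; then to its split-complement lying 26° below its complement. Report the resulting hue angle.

triadic ↑ +120°: 330 + 120 = 450 → 450 − 360 = 90°
triadic ↑ +120°: 90 + 120 = 210°
split-comp 26° ↓ +154°: 210 + 154 = 364 → 364 − 360 = 4°

4°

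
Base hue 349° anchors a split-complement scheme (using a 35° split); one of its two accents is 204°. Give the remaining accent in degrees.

134°

Split-complementary hues sit 35° either side of the complement.
Complement of the base 349°: 349 + 180 = 529 → 529 − 360 = 169°
The given accent 204° is 35° one side of 169°; the other accent sits 35° the other side: 169 − 35 = 134°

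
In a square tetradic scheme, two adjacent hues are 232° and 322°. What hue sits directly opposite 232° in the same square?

52°

A square tetradic scheme places four hues 90° apart; opposite corners are 180° apart.
232 + 180 = 412 → 412 − 360 = 52°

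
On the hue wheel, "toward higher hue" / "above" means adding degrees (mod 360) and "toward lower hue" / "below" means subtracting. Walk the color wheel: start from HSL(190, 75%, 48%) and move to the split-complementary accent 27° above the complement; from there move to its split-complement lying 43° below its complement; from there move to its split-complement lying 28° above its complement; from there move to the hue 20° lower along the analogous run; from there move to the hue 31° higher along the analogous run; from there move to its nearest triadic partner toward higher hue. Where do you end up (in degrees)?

153°

split-comp 27° ↑ +207°: 190 + 207 = 397 → 397 − 360 = 37°
split-comp 43° ↓ +137°: 37 + 137 = 174°
split-comp 28° ↑ +208°: 174 + 208 = 382 → 382 − 360 = 22°
analog 20° ↓ −20°: 22 − 20 = 2°
analog 31° ↑ +31°: 2 + 31 = 33°
triadic ↑ +120°: 33 + 120 = 153°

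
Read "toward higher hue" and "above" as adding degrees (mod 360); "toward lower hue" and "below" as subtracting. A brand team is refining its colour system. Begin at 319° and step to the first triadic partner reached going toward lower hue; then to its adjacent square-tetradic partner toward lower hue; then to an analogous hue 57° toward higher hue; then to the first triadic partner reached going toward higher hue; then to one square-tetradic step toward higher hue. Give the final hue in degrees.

16°

−120° (triadic ↓): 319 − 120 = 199°
−90° (square ↓): 199 − 90 = 109°
+57° (analog 57° ↑): 109 + 57 = 166°
+120° (triadic ↑): 166 + 120 = 286°
+90° (square ↑): 286 + 90 = 376 → 376 − 360 = 16°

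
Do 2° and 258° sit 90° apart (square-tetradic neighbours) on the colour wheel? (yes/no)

no

Angular distance: |2 − 258| = 256; shorter arc = 360 − 256 = 104°.
90° apart (square-tetradic neighbours) requires 90°.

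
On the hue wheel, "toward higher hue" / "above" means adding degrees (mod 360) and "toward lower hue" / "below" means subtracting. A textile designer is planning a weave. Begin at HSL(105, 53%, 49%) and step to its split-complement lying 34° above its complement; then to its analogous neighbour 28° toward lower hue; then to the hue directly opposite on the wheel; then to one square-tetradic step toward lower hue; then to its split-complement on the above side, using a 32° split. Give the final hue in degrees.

105 + 214 = 319°   (split-comp 34° ↑)
319 − 28 = 291°   (analog 28° ↓)
291 + 180 = 471 → 471 − 360 = 111°   (complement)
111 − 90 = 21°   (square ↓)
21 + 212 = 233°   (split-comp 32° ↑)

233°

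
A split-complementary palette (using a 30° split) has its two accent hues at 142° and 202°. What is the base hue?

The accents sit 30° either side of the complement, so the complement is their short-arc midpoint on the wheel.
Short-arc midpoint of 142° and 202°: 172°.
Base is 180° from the complement: 172 − 180 = -8 → -8 + 360 = 352°

352°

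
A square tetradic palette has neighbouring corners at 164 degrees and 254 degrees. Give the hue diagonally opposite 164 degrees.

A square tetradic scheme places four hues 90° apart; opposite corners are 180° apart.
164 + 180 = 344°

344°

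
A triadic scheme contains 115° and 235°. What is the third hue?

A triad spaces three hues 120° apart.
The full set is {115°, 235°, 355°}.

355°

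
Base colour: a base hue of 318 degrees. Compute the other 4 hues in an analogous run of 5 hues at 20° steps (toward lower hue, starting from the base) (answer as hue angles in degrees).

Analogous hues sit every 20° along the wheel.
318 − 20 = 298°
318 − 40 = 278°
318 − 60 = 258°
318 − 80 = 238°

298°, 278°, 258°, 238°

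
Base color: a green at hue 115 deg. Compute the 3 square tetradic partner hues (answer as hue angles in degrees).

A square tetradic scheme places four hues every 90°.
115 + 90 = 205°
115 + 180 = 295°
115 + 270 = 385 → 385 − 360 = 25°

205°, 295°, and 25°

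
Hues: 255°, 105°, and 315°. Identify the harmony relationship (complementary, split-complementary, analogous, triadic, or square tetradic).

split-complementary

Sort the hues: 105°, 255°, 315°.
Successive gaps around the wheel: 150°, 60°, 150°.
Two 150° gaps and one 60° gap — a base hue opposite a pair of accents 30° either side of its complement — is the split-complementary pattern.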